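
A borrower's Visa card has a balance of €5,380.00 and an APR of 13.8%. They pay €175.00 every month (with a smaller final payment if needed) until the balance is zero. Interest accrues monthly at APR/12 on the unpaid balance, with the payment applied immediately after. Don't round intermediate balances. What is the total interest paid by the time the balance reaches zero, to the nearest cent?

€1,296.79

Monthly rate r = 13.8%/12 = 1.15% = 0.0115.
Payoff takes n = ⌈−ln(1 − rB₀/P)/ln(1+r)⌉ = ⌈38.152⌉ = 39 payments; the last is €26.79.
Total paid = 38·€175.00 + €26.79 = €6,676.79.
Total interest = total paid − principal = €6,676.79 − €5,380.00 = €1,296.79.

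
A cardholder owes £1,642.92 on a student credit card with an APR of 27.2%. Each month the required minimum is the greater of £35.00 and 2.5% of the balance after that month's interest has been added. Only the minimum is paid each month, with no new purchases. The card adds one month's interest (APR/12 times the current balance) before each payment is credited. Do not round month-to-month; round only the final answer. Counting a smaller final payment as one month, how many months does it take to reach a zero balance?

Monthly rate r = 27.2%/12 = 2.26667% = 0.0226667.
While 2.5% of the post-interest balance exceeds £35.00, each month B ← (B·(1+r))·(1 − 0.025), i.e. B shrinks by the factor (1+r)·0.975 = 0.9971.
This holds for months 1–63. Entering month 64 the balance is £1,368.22; 2.5% of the post-interest balance is now below £35.00, so the flat £35.00 minimum applies from here.
From month 64 a fixed £35.00 at rate r clears £1,368.22 in 97 more payments. Total: 63 + 97 = 160 months.

160 months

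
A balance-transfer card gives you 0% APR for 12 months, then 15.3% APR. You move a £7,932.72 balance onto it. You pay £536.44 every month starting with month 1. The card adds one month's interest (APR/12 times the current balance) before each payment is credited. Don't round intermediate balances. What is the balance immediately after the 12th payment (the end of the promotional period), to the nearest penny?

Promo months 1–12 at r₀ = 0%/12 = 0; months 13+ at r₁ = 15.3%/12 = 0.01275.
After month 12 (no interest yet): B = £7,932.72 − 12·£536.44 = £1,495.44.

£1,495.44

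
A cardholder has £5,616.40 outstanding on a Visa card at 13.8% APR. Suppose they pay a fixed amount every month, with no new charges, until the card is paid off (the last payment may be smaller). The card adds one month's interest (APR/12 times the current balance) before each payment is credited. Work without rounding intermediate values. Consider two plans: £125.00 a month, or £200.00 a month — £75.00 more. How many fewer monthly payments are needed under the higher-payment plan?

Monthly rate r = 13.8%/12 = 1.15% = 0.0115.
At £125.00/mo: n = ⌈−ln(1 − rB₀/P)/ln(1+r)⌉ = 64 payments (last £74.18); total interest = total paid − £5,616.40 = £2,332.78.
At £200.00/mo: 35 payments (last £21.64); total interest £1,205.24.
Payments saved = 64 − 35 = 29.

29 fewer payments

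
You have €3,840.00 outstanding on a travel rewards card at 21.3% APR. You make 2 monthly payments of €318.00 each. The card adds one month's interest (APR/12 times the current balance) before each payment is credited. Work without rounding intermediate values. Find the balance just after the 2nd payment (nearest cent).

Monthly rate r = 21.3%/12 = 1.775% = 0.01775.
Each month: B ← B·(1+r) − €318.00.
Month 1: interest €68.16; balance after payment €3,590.16.
Month 2: interest €63.73; balance after payment €3,335.89.

€3,335.89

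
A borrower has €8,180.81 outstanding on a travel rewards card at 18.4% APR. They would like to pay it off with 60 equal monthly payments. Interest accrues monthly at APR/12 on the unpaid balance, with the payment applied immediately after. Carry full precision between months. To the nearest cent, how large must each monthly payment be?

Monthly rate r = 18.4%/12 = 1.53333% = 0.0153333.
Level-payment amortization: P = B₀·r / (1 − (1+r)^(−n)) = 8180.81·0.0153333 / (1 − 1.01533^(−60)).
Denominator 1 − (1+r)^(−60) = 0.598688742.
P = 125.439 / 0.598688742 ≈ 209.52.

€209.52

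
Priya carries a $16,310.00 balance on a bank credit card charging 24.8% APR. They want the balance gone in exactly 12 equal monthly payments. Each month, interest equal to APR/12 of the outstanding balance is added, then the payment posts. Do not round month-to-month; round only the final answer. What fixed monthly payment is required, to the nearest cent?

$1,548.59

Monthly rate r = 24.8%/12 = 2.06667% = 0.0206667.
Level-payment amortization: P = B₀·r / (1 − (1+r)^(−n)) = 16310.00·0.0206667 / (1 − 1.02067^(−12)).
Denominator 1 − (1+r)^(−12) = 0.217664892.
P = 337.073 / 0.217664892 ≈ 1548.59.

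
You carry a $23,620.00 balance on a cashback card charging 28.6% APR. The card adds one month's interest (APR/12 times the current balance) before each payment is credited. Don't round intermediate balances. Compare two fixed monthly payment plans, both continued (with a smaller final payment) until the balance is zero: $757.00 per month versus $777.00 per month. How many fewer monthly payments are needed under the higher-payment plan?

3 fewer payments

Monthly rate r = 28.6%/12 = 2.38333% = 0.0238333.
At $757.00/mo: n = ⌈−ln(1 − rB₀/P)/ln(1+r)⌉ = 58 payments (last $600.84); total interest = total paid − $23,620.00 = $20,129.84.
At $777.00/mo: 55 payments (last $572.38); total interest $18,910.38.
Payments saved = 58 − 55 = 3.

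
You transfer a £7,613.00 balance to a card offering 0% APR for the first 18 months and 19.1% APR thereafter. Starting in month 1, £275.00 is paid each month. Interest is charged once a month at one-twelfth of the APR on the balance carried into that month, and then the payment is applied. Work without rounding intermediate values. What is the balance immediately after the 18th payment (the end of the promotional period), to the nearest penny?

£2,663.00

Promo months 1–18 at r₀ = 0%/12 = 0; months 19+ at r₁ = 19.1%/12 = 0.0159167.
After month 18 (no interest yet): B = £7,613.00 − 18·£275.00 = £2,663.00.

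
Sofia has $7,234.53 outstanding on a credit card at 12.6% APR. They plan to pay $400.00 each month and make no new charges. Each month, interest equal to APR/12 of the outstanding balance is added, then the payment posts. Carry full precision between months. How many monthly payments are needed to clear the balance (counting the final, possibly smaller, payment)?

Monthly rate r = 12.6%/12 = 1.05% = 0.0105.
Recurrence: B ← B·(1+r) − $400.00.
Month 1: interest $75.96; balance after payment $6,910.49.
Month 2: interest $72.56; balance after payment $6,583.05.
Closed form: n = −ln(1 − rB₀/P)/ln(1+r) = −ln(0.81009)/ln(1.0105) ≈ 20.163, so the balance reaches zero during payment 21.

21 months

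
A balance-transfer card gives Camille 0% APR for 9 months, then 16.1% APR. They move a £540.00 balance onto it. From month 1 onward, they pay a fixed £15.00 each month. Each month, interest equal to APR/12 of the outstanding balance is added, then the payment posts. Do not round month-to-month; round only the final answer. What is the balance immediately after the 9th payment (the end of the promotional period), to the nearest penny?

Promo months 1–9 at r₀ = 0%/12 = 0; months 10+ at r₁ = 16.1%/12 = 0.0134167.
After month 9 (no interest yet): B = £540.00 − 9·£15.00 = £405.00.

£405.00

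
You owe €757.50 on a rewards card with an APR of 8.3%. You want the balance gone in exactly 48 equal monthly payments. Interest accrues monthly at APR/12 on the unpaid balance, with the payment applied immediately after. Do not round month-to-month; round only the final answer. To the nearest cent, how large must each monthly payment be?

Monthly rate r = 8.3%/12 = 0.691667% = 0.00691667.
Level-payment amortization: P = B₀·r / (1 − (1+r)^(−n)) = 757.50·0.00691667 / (1 − 1.00692^(−48)).
Denominator 1 − (1+r)^(−48) = 0.281692192.
P = 5.23938 / 0.281692192 ≈ 18.60.

€18.60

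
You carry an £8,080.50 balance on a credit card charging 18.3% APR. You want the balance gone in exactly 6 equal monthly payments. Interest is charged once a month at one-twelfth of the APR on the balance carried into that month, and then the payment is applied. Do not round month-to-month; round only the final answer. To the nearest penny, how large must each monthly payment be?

£1,419.54

Monthly rate r = 18.3%/12 = 1.525% = 0.01525.
Level-payment amortization: P = B₀·r / (1 − (1+r)^(−n)) = 8080.50·0.01525 / (1 − 1.01525^(−6)).
Denominator 1 − (1+r)^(−6) = 0.0868081833.
P = 123.228 / 0.0868081833 ≈ 1419.54.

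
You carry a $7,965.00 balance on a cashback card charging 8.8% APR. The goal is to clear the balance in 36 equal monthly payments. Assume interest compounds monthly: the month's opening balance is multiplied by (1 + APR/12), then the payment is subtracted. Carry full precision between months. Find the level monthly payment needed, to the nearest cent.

Monthly rate r = 8.8%/12 = 0.733333% = 0.00733333.
Level-payment amortization: P = B₀·r / (1 − (1+r)^(−n)) = 7965.00·0.00733333 / (1 − 1.00733^(−36)).
Denominator 1 − (1+r)^(−36) = 0.23128632.
P = 58.41 / 0.23128632 ≈ 252.54.

$252.54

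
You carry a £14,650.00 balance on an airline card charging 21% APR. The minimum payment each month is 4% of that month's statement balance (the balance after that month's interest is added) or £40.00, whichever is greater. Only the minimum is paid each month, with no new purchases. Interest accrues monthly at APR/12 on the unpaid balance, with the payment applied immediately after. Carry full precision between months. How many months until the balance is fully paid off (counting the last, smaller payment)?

Monthly rate r = 21%/12 = 1.75% = 0.0175.
While 4% of the post-interest balance exceeds £40.00, each month B ← (B·(1+r))·(1 − 0.04), i.e. B shrinks by the factor (1+r)·0.96 = 0.9768.
This holds for months 1–116. Entering month 117 the balance is £962.26; 4% of the post-interest balance is now below £40.00, so the flat £40.00 minimum applies from here.
From month 117 a fixed £40.00 at rate r clears £962.26 in 32 more payments. Total: 116 + 32 = 148 months.

148 months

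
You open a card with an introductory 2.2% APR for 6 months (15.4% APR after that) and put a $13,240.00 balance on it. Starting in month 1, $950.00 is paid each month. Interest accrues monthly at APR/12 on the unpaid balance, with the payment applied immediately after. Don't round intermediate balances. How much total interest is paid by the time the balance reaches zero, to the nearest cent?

$599.37

Promo months 1–6 at r₀ = 2.2%/12 = 0.00183333; months 7+ at r₁ = 15.4%/12 = 0.0128333.
After month 6: iterate B ← B·(1+r₀) − $950.00 for 6 months → $7,660.12.
Then at r₁ with $950.00/mo: n₂ = −ln(1 − r₁·B/P)/ln(1+r₁) ≈ 8.57 → 9 more payments.
Total paid = 14·$950.00 + $539.37 = $13,839.37; interest = $13,839.37 − $13,240.00 = $599.37.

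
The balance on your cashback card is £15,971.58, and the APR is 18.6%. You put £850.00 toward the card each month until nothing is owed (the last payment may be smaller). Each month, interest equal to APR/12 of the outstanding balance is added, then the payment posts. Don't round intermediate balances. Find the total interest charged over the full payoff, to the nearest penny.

Monthly rate r = 18.6%/12 = 1.55% = 0.0155.
Payoff takes n = ⌈−ln(1 − rB₀/P)/ln(1+r)⌉ = ⌈22.381⌉ = 23 payments; the last is £325.56.
Total paid = 22·£850.00 + £325.56 = £19,025.56.
Total interest = total paid − principal = £19,025.56 − £15,971.58 = £3,053.98.

£3,053.98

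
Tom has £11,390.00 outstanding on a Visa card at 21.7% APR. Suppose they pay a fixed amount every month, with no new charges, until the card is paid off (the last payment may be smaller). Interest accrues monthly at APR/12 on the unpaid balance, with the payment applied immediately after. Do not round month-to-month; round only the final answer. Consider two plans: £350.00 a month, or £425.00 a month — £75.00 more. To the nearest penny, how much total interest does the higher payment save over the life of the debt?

Monthly rate r = 21.7%/12 = 1.80833% = 0.0180833.
At £350.00/mo: n = ⌈−ln(1 − rB₀/P)/ln(1+r)⌉ = 50 payments (last £190.97); total interest = total paid − £11,390.00 = £5,950.97.
At £425.00/mo: 37 payments (last £419.62); total interest £4,329.62.
Interest saved = £5,950.97 − £4,329.62 = £1,621.35.

£1,621.35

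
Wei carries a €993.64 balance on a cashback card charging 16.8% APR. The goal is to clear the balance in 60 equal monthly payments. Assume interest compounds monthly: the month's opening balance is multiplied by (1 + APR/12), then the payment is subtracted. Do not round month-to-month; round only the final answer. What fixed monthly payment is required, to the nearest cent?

Monthly rate r = 16.8%/12 = 1.4% = 0.014.
Level-payment amortization: P = B₀·r / (1 − (1+r)^(−n)) = 993.64·0.014 / (1 − 1.014^(−60)).
Denominator 1 − (1+r)^(−60) = 0.565767125.
P = 13.911 / 0.565767125 ≈ 24.59.

€24.59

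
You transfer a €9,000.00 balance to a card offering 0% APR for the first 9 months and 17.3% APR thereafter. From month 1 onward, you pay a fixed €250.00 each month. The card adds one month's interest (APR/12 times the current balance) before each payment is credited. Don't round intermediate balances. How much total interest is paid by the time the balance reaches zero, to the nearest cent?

€1,862.23

Promo months 1–9 at r₀ = 0%/12 = 0; months 10+ at r₁ = 17.3%/12 = 0.0144167.
After month 9 (no interest yet): B = €9,000.00 − 9·€250.00 = €6,750.00.
Then at r₁ with €250.00/mo: n₂ = −ln(1 − r₁·B/P)/ln(1+r₁) ≈ 34.45 → 35 more payments.
Total paid = 43·€250.00 + €112.23 = €10,862.23; interest = €10,862.23 − €9,000.00 = €1,862.23.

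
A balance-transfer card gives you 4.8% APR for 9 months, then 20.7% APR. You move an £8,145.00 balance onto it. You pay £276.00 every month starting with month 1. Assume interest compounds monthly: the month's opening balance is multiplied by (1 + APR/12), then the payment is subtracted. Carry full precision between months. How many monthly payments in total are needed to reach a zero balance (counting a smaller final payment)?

37 months

Promo months 1–9 at r₀ = 4.8%/12 = 0.004; months 10+ at r₁ = 20.7%/12 = 0.01725.
After month 9: iterate B ← B·(1+r₀) − £276.00 for 9 months → £5,918.84.
Then at r₁ with £276.00/mo: n₂ = −ln(1 − r₁·B/P)/ln(1+r₁) ≈ 27.01 → 28 more payments.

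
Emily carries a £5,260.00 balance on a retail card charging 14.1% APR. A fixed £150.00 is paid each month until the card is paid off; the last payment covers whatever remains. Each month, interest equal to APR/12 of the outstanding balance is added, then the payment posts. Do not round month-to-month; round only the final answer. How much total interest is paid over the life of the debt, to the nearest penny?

£1,559.78

Monthly rate r = 14.1%/12 = 1.175% = 0.01175.
Payoff takes n = ⌈−ln(1 − rB₀/P)/ln(1+r)⌉ = ⌈45.464⌉ = 46 payments; the last is £69.78.
Total paid = 45·£150.00 + £69.78 = £6,819.78.
Total interest = total paid − principal = £6,819.78 − £5,260.00 = £1,559.78.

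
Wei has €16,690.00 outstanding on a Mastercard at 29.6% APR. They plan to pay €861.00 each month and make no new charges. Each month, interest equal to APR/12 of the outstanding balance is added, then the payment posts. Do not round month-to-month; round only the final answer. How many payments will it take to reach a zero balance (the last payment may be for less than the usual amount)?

27 payments

Monthly rate r = 29.6%/12 = 2.46667% = 0.0246667.
Recurrence: B ← B·(1+r) − €861.00.
Month 1: interest €411.69; balance after payment €16,240.69.
Month 2: interest €400.60; balance after payment €15,780.29.
Closed form: n = −ln(1 − rB₀/P)/ln(1+r) = −ln(0.52185)/ln(1.02467) ≈ 26.690, so the balance reaches zero during payment 27.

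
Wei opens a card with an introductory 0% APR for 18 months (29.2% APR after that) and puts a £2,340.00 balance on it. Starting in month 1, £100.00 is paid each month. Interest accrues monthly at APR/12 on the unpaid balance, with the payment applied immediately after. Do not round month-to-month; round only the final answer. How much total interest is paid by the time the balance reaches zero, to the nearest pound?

Promo months 1–18 at r₀ = 0%/12 = 0; months 19+ at r₁ = 29.2%/12 = 0.0243333.
After month 18 (no interest yet): B = £2,340.00 − 18·£100.00 = £540.00.
Then at r₁ with £100.00/mo: n₂ = −ln(1 − r₁·B/P)/ln(1+r₁) ≈ 5.86 → 6 more payments.
Total paid = 23·£100.00 + £86.09 = £2,386.09; interest = £2,386.09 − £2,340.00 = £46.09.

£46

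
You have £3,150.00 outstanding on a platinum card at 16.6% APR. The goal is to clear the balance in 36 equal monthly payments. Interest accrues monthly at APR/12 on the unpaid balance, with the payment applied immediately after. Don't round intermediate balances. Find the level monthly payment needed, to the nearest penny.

£111.68

Monthly rate r = 16.6%/12 = 1.38333% = 0.0138333.
Level-payment amortization: P = B₀·r / (1 − (1+r)^(−n)) = 3150.00·0.0138333 / (1 − 1.01383^(−36)).
Denominator 1 − (1+r)^(−36) = 0.390177251.
P = 43.575 / 0.390177251 ≈ 111.68.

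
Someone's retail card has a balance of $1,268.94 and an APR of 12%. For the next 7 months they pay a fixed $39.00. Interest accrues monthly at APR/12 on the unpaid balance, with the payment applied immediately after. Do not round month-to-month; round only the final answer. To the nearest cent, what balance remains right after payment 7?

$1,079.15

Monthly rate r = 12%/12 = 1% = 0.01.
Each month: B ← B·(1+r) − $39.00.
Month 1: interest $12.69; balance after payment $1,242.63.
Month 2: interest $12.43; balance after payment $1,216.06.
Month 3: interest $12.16; balance after payment $1,189.22.
Month 4: interest $11.89; balance after payment $1,162.11.
Month 5: interest $11.62; balance after payment $1,134.73.
Month 6: interest $11.35; balance after payment $1,107.08.
Month 7: interest $11.07; balance after payment $1,079.15.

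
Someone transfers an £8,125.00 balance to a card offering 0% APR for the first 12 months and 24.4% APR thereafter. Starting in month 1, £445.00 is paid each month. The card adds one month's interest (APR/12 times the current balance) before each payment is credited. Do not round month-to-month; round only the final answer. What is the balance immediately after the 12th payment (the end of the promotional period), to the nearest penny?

£2,785.00

Promo months 1–12 at r₀ = 0%/12 = 0; months 13+ at r₁ = 24.4%/12 = 0.0203333.
After month 12 (no interest yet): B = £8,125.00 − 12·£445.00 = £2,785.00.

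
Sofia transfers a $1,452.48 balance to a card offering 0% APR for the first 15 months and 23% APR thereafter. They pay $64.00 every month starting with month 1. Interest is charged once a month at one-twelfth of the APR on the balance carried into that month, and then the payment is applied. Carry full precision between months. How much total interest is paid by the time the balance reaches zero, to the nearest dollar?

$46

Promo months 1–15 at r₀ = 0%/12 = 0; months 16+ at r₁ = 23%/12 = 0.0191667.
After month 15 (no interest yet): B = $1,452.48 − 15·$64.00 = $492.48.
Then at r₁ with $64.00/mo: n₂ = −ln(1 − r₁·B/P)/ln(1+r₁) ≈ 8.40 → 9 more payments.
Total paid = 23·$64.00 + $26.05 = $1,498.05; interest = $1,498.05 − $1,452.48 = $45.57.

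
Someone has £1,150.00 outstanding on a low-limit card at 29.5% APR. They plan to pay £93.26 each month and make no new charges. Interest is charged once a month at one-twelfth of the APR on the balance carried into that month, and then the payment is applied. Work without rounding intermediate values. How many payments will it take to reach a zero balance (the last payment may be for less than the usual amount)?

15 payments

Monthly rate r = 29.5%/12 = 2.45833% = 0.0245833.
Recurrence: B ← B·(1+r) − £93.26.
Month 1: interest £28.27; balance after payment £1,085.01.
Month 2: interest £26.67; balance after payment £1,018.42.
Closed form: n = −ln(1 − rB₀/P)/ln(1+r) = −ln(0.69686)/ln(1.02458) ≈ 14.872, so the balance reaches zero during payment 15.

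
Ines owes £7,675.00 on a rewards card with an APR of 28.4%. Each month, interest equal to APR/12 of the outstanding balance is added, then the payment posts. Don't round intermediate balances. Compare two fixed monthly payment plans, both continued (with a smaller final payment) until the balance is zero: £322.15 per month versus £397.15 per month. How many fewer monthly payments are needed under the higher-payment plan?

9 fewer payments

Monthly rate r = 28.4%/12 = 2.36667% = 0.0236667.
At £322.15/mo: n = ⌈−ln(1 − rB₀/P)/ln(1+r)⌉ = 36 payments (last £153.36); total interest = total paid − £7,675.00 = £3,753.61.
At £397.15/mo: 27 payments (last £54.02); total interest £2,704.92.
Payments saved = 36 − 27 = 9.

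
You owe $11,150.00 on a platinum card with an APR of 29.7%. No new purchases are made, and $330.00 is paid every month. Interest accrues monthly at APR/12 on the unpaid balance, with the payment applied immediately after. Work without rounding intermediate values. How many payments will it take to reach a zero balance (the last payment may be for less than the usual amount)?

75 months

Monthly rate r = 29.7%/12 = 2.475% = 0.02475.
Recurrence: B ← B·(1+r) − $330.00.
Month 1: interest $275.96; balance after payment $11,095.96.
Month 2: interest $274.63; balance after payment $11,040.59.
Closed form: n = −ln(1 − rB₀/P)/ln(1+r) = −ln(0.16375)/ln(1.02475) ≈ 74.009, so the balance reaches zero during payment 75.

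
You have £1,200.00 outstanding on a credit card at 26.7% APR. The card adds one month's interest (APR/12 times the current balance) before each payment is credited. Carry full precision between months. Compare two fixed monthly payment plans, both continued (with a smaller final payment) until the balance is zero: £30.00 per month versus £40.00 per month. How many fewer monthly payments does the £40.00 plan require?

Monthly rate r = 26.7%/12 = 2.225% = 0.02225.
At £30.00/mo: n = ⌈−ln(1 − rB₀/P)/ln(1+r)⌉ = 101 payments (last £9.16); total interest = total paid − £1,200.00 = £1,809.16.
At £40.00/mo: 51 payments (last £1.49); total interest £801.49.
Payments saved = 101 − 51 = 50.

50 fewer payments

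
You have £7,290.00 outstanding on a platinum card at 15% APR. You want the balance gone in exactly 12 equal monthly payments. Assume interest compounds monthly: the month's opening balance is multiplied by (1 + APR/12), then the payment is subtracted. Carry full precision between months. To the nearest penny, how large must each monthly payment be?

£657.98

Monthly rate r = 15%/12 = 1.25% = 0.0125.
Level-payment amortization: P = B₀·r / (1 − (1+r)^(−n)) = 7290.00·0.0125 / (1 − 1.0125^(−12)).
Denominator 1 − (1+r)^(−12) = 0.1384914.
P = 91.125 / 0.1384914 ≈ 657.98.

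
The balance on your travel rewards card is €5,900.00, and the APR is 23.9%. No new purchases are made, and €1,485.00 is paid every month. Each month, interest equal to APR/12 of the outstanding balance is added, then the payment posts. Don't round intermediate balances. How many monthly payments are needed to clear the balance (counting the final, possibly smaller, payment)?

Monthly rate r = 23.9%/12 = 1.99167% = 0.0199167.
Recurrence: B ← B·(1+r) − €1,485.00.
Month 1: interest €117.51; balance after payment €4,532.51.
Month 2: interest €90.27; balance after payment €3,137.78.
Month 3: interest €62.49; balance after payment €1,715.27.
Month 4: interest €34.16; balance after payment €264.44.
Month 5: interest €5.27; balance after payment €0.00.

5 months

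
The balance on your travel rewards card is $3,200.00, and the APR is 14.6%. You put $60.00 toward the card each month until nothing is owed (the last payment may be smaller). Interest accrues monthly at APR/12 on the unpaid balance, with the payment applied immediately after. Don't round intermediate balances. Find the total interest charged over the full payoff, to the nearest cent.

Monthly rate r = 14.6%/12 = 1.21667% = 0.0121667.
Payoff takes n = ⌈−ln(1 − rB₀/P)/ln(1+r)⌉ = ⌈86.549⌉ = 87 payments; the last is $33.00.
Total paid = 86·$60.00 + $33.00 = $5,193.00.
Total interest = total paid − principal = $5,193.00 − $3,200.00 = $1,993.00.

$1,993.00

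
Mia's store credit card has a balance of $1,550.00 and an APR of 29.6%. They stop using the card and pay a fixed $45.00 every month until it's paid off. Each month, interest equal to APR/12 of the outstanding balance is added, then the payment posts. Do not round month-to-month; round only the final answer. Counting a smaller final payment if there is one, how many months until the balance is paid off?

Monthly rate r = 29.6%/12 = 2.46667% = 0.0246667.
Recurrence: B ← B·(1+r) − $45.00.
Month 1: interest $38.23; balance after payment $1,543.23.
Month 2: interest $38.07; balance after payment $1,536.30.
Closed form: n = −ln(1 − rB₀/P)/ln(1+r) = −ln(0.15037)/ln(1.02467) ≈ 77.754, so the balance reaches zero during payment 78.

78 payments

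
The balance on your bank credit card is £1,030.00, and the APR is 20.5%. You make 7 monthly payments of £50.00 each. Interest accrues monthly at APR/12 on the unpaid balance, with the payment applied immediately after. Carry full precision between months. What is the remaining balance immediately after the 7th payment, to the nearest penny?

£791.21

Monthly rate r = 20.5%/12 = 1.70833% = 0.0170833.
Each month: B ← B·(1+r) − £50.00.
Month 1: interest £17.60; balance after payment £997.60.
Month 2: interest £17.04; balance after payment £964.64.
Month 3: interest £16.48; balance after payment £931.12.
Month 4: interest £15.91; balance after payment £897.02.
Month 5: interest £15.32; balance after payment £862.35.
Month 6: interest £14.73; balance after payment £827.08.
Month 7: interest £14.13; balance after payment £791.21.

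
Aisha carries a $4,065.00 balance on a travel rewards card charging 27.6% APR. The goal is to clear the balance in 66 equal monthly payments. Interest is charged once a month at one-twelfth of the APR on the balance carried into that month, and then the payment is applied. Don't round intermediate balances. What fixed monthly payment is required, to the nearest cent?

$120.32

Monthly rate r = 27.6%/12 = 2.3% = 0.023.
Level-payment amortization: P = B₀·r / (1 − (1+r)^(−n)) = 4065.00·0.023 / (1 − 1.023^(−66)).
Denominator 1 − (1+r)^(−66) = 0.777049642.
P = 93.495 / 0.777049642 ≈ 120.32.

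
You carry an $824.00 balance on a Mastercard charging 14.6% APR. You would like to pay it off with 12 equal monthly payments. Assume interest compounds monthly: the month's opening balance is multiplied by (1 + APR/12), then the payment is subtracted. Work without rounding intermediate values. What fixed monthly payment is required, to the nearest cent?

Monthly rate r = 14.6%/12 = 1.21667% = 0.0121667.
Level-payment amortization: P = B₀·r / (1 − (1+r)^(−n)) = 824.00·0.0121667 / (1 − 1.01217^(−12)).
Denominator 1 − (1+r)^(−12) = 0.135080614.
P = 10.0253 / 0.135080614 ≈ 74.22.

$74.22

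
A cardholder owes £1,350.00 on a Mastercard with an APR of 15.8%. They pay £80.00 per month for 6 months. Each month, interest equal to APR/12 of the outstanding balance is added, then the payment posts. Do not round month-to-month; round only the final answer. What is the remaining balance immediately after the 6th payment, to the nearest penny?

Monthly rate r = 15.8%/12 = 1.31667% = 0.0131667.
Each month: B ← B·(1+r) − £80.00.
Month 1: interest £17.77; balance after payment £1,287.78.
Month 2: interest £16.96; balance after payment £1,224.73.
Month 3: interest £16.13; balance after payment £1,160.86.
Month 4: interest £15.28; balance after payment £1,096.14.
Month 5: interest £14.43; balance after payment £1,030.57.
Month 6: interest £13.57; balance after payment £964.14.

£964.14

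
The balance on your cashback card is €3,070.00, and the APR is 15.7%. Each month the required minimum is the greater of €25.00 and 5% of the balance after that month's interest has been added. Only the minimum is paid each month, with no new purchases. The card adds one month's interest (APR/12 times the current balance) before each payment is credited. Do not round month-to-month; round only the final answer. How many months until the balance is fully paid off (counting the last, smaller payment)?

Monthly rate r = 15.7%/12 = 1.30833% = 0.0130833.
While 5% of the post-interest balance exceeds €25.00, each month B ← (B·(1+r))·(1 − 0.05), i.e. B shrinks by the factor (1+r)·0.95 = 0.96243.
This holds for months 1–48. Entering month 49 the balance is €488.47; 5% of the post-interest balance is now below €25.00, so the flat €25.00 minimum applies from here.
From month 49 a fixed €25.00 at rate r clears €488.47 in 23 more payments. Total: 48 + 23 = 71 months.

71 months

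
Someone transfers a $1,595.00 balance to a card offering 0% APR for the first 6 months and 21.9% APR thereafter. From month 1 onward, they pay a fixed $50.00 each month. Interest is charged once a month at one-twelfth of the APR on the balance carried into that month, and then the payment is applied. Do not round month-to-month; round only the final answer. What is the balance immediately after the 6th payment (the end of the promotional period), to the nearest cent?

$1,295.00

Promo months 1–6 at r₀ = 0%/12 = 0; months 7+ at r₁ = 21.9%/12 = 0.01825.
After month 6 (no interest yet): B = $1,595.00 − 6·$50.00 = $1,295.00.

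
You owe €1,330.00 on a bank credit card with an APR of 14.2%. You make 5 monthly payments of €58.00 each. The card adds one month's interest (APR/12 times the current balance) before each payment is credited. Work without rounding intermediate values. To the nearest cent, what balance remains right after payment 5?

Monthly rate r = 14.2%/12 = 1.18333% = 0.0118333.
Each month: B ← B·(1+r) − €58.00.
Month 1: interest €15.74; balance after payment €1,287.74.
Month 2: interest €15.24; balance after payment €1,244.98.
Month 3: interest €14.73; balance after payment €1,201.71.
Month 4: interest €14.22; balance after payment €1,157.93.
Month 5: interest €13.70; balance after payment €1,113.63.

€1,113.63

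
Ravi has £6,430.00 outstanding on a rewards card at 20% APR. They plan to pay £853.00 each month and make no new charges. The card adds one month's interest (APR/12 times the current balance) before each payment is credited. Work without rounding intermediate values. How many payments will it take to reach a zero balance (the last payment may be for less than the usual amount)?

Monthly rate r = 20%/12 = 1.66667% = 0.0166667.
Recurrence: B ← B·(1+r) − £853.00.
Month 1: interest £107.17; balance after payment £5,684.17.
Month 2: interest £94.74; balance after payment £4,925.90.
Closed form: n = −ln(1 − rB₀/P)/ln(1+r) = −ln(0.87436)/ln(1.01667) ≈ 8.122, so the balance reaches zero during payment 9.

9 months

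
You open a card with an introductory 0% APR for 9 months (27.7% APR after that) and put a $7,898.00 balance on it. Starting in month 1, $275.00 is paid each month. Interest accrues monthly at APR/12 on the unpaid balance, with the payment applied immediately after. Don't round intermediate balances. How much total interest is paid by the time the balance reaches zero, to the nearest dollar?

$1,896

Promo months 1–9 at r₀ = 0%/12 = 0; months 10+ at r₁ = 27.7%/12 = 0.0230833.
After month 9 (no interest yet): B = $7,898.00 − 9·$275.00 = $5,423.00.
Then at r₁ with $275.00/mo: n₂ = −ln(1 − r₁·B/P)/ln(1+r₁) ≈ 26.61 → 27 more payments.
Total paid = 35·$275.00 + $169.43 = $9,794.43; interest = $9,794.43 − $7,898.00 = $1,896.43.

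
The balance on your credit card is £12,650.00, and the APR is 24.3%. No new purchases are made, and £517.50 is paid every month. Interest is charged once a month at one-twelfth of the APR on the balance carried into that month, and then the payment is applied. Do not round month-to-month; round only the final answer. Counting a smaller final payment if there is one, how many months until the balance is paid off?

Monthly rate r = 24.3%/12 = 2.025% = 0.02025.
Recurrence: B ← B·(1+r) − £517.50.
Month 1: interest £256.16; balance after payment £12,388.66.
Month 2: interest £250.87; balance after payment £12,122.03.
Closed form: n = −ln(1 − rB₀/P)/ln(1+r) = −ln(0.505)/ln(1.02025) ≈ 34.079, so the balance reaches zero during payment 35.

35 payments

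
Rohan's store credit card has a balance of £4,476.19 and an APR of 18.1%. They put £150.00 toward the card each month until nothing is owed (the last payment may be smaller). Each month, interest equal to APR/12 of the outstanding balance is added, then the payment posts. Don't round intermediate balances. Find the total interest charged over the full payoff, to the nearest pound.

£1,516

Monthly rate r = 18.1%/12 = 1.50833% = 0.0150833.
Payoff takes n = ⌈−ln(1 − rB₀/P)/ln(1+r)⌉ = ⌈39.947⌉ = 40 payments; the last is £142.05.
Total paid = 39·£150.00 + £142.05 = £5,992.05.
Total interest = total paid − principal = £5,992.05 − £4,476.19 = £1,515.86.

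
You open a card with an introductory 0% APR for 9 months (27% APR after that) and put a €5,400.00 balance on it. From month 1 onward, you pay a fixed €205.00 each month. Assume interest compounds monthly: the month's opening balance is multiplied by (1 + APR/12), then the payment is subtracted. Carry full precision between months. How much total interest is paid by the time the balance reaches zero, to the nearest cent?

€1,002.23

Promo months 1–9 at r₀ = 0%/12 = 0; months 10+ at r₁ = 27%/12 = 0.0225.
After month 9 (no interest yet): B = €5,400.00 − 9·€205.00 = €3,555.00.
Then at r₁ with €205.00/mo: n₂ = −ln(1 − r₁·B/P)/ln(1+r₁) ≈ 22.23 → 23 more payments.
Total paid = 31·€205.00 + €47.23 = €6,402.23; interest = €6,402.23 − €5,400.00 = €1,002.23.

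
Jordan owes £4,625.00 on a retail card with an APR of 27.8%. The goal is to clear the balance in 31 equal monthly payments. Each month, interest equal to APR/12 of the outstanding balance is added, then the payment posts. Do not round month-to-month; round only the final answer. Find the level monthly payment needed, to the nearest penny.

£210.77

Monthly rate r = 27.8%/12 = 2.31667% = 0.0231667.
Level-payment amortization: P = B₀·r / (1 − (1+r)^(−n)) = 4625.00·0.0231667 / (1 − 1.02317^(−31)).
Denominator 1 − (1+r)^(−31) = 0.508343113.
P = 107.146 / 0.508343113 ≈ 210.77.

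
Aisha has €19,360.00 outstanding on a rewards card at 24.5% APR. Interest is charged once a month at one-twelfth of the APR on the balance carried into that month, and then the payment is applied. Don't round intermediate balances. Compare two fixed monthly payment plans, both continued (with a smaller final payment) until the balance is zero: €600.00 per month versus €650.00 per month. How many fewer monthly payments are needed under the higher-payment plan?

Monthly rate r = 24.5%/12 = 2.04167% = 0.0204167.
At €600.00/mo: n = ⌈−ln(1 − rB₀/P)/ln(1+r)⌉ = 54 payments (last €120.79); total interest = total paid − €19,360.00 = €12,560.79.
At €650.00/mo: 47 payments (last €228.14); total interest €10,768.14.
Payments saved = 54 − 47 = 7.

7 fewer payments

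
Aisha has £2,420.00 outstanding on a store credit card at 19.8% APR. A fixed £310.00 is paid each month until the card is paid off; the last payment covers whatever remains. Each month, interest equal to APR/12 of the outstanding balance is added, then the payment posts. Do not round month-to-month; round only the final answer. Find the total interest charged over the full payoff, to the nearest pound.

Monthly rate r = 19.8%/12 = 1.65% = 0.0165.
Payoff takes n = ⌈−ln(1 − rB₀/P)/ln(1+r)⌉ = ⌈8.426⌉ = 9 payments; the last is £132.62.
Total paid = 8·£310.00 + £132.62 = £2,612.62.
Total interest = total paid − principal = £2,612.62 − £2,420.00 = £192.62.

£193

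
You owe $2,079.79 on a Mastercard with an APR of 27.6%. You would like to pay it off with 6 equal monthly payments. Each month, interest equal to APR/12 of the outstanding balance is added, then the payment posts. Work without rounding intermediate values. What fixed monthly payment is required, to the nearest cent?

$375.06

Monthly rate r = 27.6%/12 = 2.3% = 0.023.
Level-payment amortization: P = B₀·r / (1 − (1+r)^(−n)) = 2079.79·0.023 / (1 − 1.023^(−6)).
Denominator 1 − (1+r)^(−6) = 0.127538648.
P = 47.8352 / 0.127538648 ≈ 375.06.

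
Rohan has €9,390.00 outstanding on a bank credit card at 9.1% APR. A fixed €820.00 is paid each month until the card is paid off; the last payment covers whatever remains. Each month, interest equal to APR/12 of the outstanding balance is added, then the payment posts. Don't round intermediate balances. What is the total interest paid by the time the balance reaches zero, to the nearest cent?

€470.23

Monthly rate r = 9.1%/12 = 0.758333% = 0.00758333.
Payoff takes n = ⌈−ln(1 − rB₀/P)/ln(1+r)⌉ = ⌈12.025⌉ = 13 payments; the last is €20.23.
Total paid = 12·€820.00 + €20.23 = €9,860.23.
Total interest = total paid − principal = €9,860.23 − €9,390.00 = €470.23.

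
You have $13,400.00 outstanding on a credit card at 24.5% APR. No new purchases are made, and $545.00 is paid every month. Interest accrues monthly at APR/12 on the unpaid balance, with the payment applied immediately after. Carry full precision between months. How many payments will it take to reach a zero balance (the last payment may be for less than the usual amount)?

35 months

Monthly rate r = 24.5%/12 = 2.04167% = 0.0204167.
Recurrence: B ← B·(1+r) − $545.00.
Month 1: interest $273.58; balance after payment $13,128.58.
Month 2: interest $268.04; balance after payment $12,851.63.
Closed form: n = −ln(1 − rB₀/P)/ln(1+r) = −ln(0.49801)/ln(1.02042) ≈ 34.493, so the balance reaches zero during payment 35.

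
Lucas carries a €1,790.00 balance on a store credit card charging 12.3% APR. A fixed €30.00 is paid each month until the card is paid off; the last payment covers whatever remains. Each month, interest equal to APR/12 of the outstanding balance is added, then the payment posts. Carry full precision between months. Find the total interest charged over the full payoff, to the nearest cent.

€992.02

Monthly rate r = 12.3%/12 = 1.025% = 0.01025.
Payoff takes n = ⌈−ln(1 − rB₀/P)/ln(1+r)⌉ = ⌈92.733⌉ = 93 payments; the last is €22.02.
Total paid = 92·€30.00 + €22.02 = €2,782.02.
Total interest = total paid − principal = €2,782.02 − €1,790.00 = €992.02.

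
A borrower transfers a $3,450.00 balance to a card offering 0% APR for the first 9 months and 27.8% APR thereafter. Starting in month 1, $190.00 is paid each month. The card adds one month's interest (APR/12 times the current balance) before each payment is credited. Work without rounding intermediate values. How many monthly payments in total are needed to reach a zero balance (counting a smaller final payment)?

Promo months 1–9 at r₀ = 0%/12 = 0; months 10+ at r₁ = 27.8%/12 = 0.0231667.
After month 9 (no interest yet): B = $3,450.00 − 9·$190.00 = $1,740.00.
Then at r₁ with $190.00/mo: n₂ = −ln(1 − r₁·B/P)/ln(1+r₁) ≈ 10.41 → 11 more payments.

20 months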